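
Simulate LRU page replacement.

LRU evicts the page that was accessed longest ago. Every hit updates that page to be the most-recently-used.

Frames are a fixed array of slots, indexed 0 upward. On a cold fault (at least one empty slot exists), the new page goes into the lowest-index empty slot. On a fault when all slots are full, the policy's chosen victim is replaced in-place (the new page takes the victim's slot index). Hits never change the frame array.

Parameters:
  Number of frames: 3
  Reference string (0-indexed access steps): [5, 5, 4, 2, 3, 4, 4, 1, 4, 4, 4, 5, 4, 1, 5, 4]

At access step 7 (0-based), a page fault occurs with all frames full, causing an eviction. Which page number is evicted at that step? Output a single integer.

Answer: 2

Derivation:
Step 0: ref 5 -> FAULT, frames=[5,-,-]
Step 1: ref 5 -> HIT, frames=[5,-,-]
Step 2: ref 4 -> FAULT, frames=[5,4,-]
Step 3: ref 2 -> FAULT, frames=[5,4,2]
Step 4: ref 3 -> FAULT, evict 5, frames=[3,4,2]
Step 5: ref 4 -> HIT, frames=[3,4,2]
Step 6: ref 4 -> HIT, frames=[3,4,2]
Step 7: ref 1 -> FAULT, evict 2, frames=[3,4,1]
At step 7: evicted page 2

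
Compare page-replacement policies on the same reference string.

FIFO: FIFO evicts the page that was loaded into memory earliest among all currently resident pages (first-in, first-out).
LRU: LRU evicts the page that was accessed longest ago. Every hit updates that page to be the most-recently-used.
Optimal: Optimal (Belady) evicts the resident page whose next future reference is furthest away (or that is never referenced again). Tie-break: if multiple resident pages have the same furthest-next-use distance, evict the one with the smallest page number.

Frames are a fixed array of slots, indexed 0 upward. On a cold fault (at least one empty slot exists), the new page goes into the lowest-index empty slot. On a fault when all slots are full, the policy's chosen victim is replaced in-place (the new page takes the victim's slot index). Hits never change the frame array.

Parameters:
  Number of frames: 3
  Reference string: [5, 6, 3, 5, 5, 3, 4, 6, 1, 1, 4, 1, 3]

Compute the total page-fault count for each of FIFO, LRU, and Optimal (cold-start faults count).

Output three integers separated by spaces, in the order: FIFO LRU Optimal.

--- FIFO ---
  step 0: ref 5 -> FAULT, frames=[5,-,-] (faults so far: 1)
  step 1: ref 6 -> FAULT, frames=[5,6,-] (faults so far: 2)
  step 2: ref 3 -> FAULT, frames=[5,6,3] (faults so far: 3)
  step 3: ref 5 -> HIT, frames=[5,6,3] (faults so far: 3)
  step 4: ref 5 -> HIT, frames=[5,6,3] (faults so far: 3)
  step 5: ref 3 -> HIT, frames=[5,6,3] (faults so far: 3)
  step 6: ref 4 -> FAULT, evict 5, frames=[4,6,3] (faults so far: 4)
  step 7: ref 6 -> HIT, frames=[4,6,3] (faults so far: 4)
  step 8: ref 1 -> FAULT, evict 6, frames=[4,1,3] (faults so far: 5)
  step 9: ref 1 -> HIT, frames=[4,1,3] (faults so far: 5)
  step 10: ref 4 -> HIT, frames=[4,1,3] (faults so far: 5)
  step 11: ref 1 -> HIT, frames=[4,1,3] (faults so far: 5)
  step 12: ref 3 -> HIT, frames=[4,1,3] (faults so far: 5)
  FIFO total faults: 5
--- LRU ---
  step 0: ref 5 -> FAULT, frames=[5,-,-] (faults so far: 1)
  step 1: ref 6 -> FAULT, frames=[5,6,-] (faults so far: 2)
  step 2: ref 3 -> FAULT, frames=[5,6,3] (faults so far: 3)
  step 3: ref 5 -> HIT, frames=[5,6,3] (faults so far: 3)
  step 4: ref 5 -> HIT, frames=[5,6,3] (faults so far: 3)
  step 5: ref 3 -> HIT, frames=[5,6,3] (faults so far: 3)
  step 6: ref 4 -> FAULT, evict 6, frames=[5,4,3] (faults so far: 4)
  step 7: ref 6 -> FAULT, evict 5, frames=[6,4,3] (faults so far: 5)
  step 8: ref 1 -> FAULT, evict 3, frames=[6,4,1] (faults so far: 6)
  step 9: ref 1 -> HIT, frames=[6,4,1] (faults so far: 6)
  step 10: ref 4 -> HIT, frames=[6,4,1] (faults so far: 6)
  step 11: ref 1 -> HIT, frames=[6,4,1] (faults so far: 6)
  step 12: ref 3 -> FAULT, evict 6, frames=[3,4,1] (faults so far: 7)
  LRU total faults: 7
--- Optimal ---
  step 0: ref 5 -> FAULT, frames=[5,-,-] (faults so far: 1)
  step 1: ref 6 -> FAULT, frames=[5,6,-] (faults so far: 2)
  step 2: ref 3 -> FAULT, frames=[5,6,3] (faults so far: 3)
  step 3: ref 5 -> HIT, frames=[5,6,3] (faults so far: 3)
  step 4: ref 5 -> HIT, frames=[5,6,3] (faults so far: 3)
  step 5: ref 3 -> HIT, frames=[5,6,3] (faults so far: 3)
  step 6: ref 4 -> FAULT, evict 5, frames=[4,6,3] (faults so far: 4)
  step 7: ref 6 -> HIT, frames=[4,6,3] (faults so far: 4)
  step 8: ref 1 -> FAULT, evict 6, frames=[4,1,3] (faults so far: 5)
  step 9: ref 1 -> HIT, frames=[4,1,3] (faults so far: 5)
  step 10: ref 4 -> HIT, frames=[4,1,3] (faults so far: 5)
  step 11: ref 1 -> HIT, frames=[4,1,3] (faults so far: 5)
  step 12: ref 3 -> HIT, frames=[4,1,3] (faults so far: 5)
  Optimal total faults: 5

Answer: 5 7 5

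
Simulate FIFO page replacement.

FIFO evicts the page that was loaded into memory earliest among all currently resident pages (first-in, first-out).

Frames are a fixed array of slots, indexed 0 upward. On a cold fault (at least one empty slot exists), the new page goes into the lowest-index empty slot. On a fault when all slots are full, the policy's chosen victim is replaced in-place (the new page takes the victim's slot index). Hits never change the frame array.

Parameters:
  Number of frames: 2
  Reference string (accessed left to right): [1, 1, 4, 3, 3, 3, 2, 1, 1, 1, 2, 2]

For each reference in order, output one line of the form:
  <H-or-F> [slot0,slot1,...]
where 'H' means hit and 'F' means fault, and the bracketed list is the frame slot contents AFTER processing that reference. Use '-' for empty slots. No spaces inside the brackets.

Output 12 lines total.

F [1,-]
H [1,-]
F [1,4]
F [3,4]
H [3,4]
H [3,4]
F [3,2]
F [1,2]
H [1,2]
H [1,2]
H [1,2]
H [1,2]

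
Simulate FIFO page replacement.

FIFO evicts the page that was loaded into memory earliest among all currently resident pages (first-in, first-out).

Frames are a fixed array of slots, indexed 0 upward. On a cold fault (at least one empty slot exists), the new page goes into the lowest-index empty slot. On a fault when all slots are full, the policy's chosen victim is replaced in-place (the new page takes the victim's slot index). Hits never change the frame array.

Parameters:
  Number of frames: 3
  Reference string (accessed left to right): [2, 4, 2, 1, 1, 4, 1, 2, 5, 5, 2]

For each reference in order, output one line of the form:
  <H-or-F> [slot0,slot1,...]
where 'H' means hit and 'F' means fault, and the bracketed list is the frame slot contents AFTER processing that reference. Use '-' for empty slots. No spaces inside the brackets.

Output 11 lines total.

F [2,-,-]
F [2,4,-]
H [2,4,-]
F [2,4,1]
H [2,4,1]
H [2,4,1]
H [2,4,1]
H [2,4,1]
F [5,4,1]
H [5,4,1]
F [5,2,1]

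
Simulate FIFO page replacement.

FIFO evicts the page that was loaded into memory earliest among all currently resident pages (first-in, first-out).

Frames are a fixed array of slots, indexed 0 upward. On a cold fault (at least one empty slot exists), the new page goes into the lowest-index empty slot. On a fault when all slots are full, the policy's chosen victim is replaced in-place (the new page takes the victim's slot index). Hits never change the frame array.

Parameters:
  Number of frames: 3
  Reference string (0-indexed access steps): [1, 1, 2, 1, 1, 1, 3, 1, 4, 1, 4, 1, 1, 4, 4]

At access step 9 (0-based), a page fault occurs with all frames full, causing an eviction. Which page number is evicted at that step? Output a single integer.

Step 0: ref 1 -> FAULT, frames=[1,-,-]
Step 1: ref 1 -> HIT, frames=[1,-,-]
Step 2: ref 2 -> FAULT, frames=[1,2,-]
Step 3: ref 1 -> HIT, frames=[1,2,-]
Step 4: ref 1 -> HIT, frames=[1,2,-]
Step 5: ref 1 -> HIT, frames=[1,2,-]
Step 6: ref 3 -> FAULT, frames=[1,2,3]
Step 7: ref 1 -> HIT, frames=[1,2,3]
Step 8: ref 4 -> FAULT, evict 1, frames=[4,2,3]
Step 9: ref 1 -> FAULT, evict 2, frames=[4,1,3]
At step 9: evicted page 2

Answer: 2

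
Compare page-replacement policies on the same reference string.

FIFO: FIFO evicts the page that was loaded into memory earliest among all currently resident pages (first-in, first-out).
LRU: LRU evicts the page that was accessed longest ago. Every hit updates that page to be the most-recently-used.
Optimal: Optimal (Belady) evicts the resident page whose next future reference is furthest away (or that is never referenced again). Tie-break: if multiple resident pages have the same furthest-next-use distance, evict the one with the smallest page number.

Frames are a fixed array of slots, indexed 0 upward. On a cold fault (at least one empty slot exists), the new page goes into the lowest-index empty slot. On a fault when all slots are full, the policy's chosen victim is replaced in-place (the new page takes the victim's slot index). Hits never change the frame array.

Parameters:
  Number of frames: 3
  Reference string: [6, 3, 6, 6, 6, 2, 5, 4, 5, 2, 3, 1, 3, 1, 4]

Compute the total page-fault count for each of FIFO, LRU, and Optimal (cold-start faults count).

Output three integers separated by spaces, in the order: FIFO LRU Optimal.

--- FIFO ---
  step 0: ref 6 -> FAULT, frames=[6,-,-] (faults so far: 1)
  step 1: ref 3 -> FAULT, frames=[6,3,-] (faults so far: 2)
  step 2: ref 6 -> HIT, frames=[6,3,-] (faults so far: 2)
  step 3: ref 6 -> HIT, frames=[6,3,-] (faults so far: 2)
  step 4: ref 6 -> HIT, frames=[6,3,-] (faults so far: 2)
  step 5: ref 2 -> FAULT, frames=[6,3,2] (faults so far: 3)
  step 6: ref 5 -> FAULT, evict 6, frames=[5,3,2] (faults so far: 4)
  step 7: ref 4 -> FAULT, evict 3, frames=[5,4,2] (faults so far: 5)
  step 8: ref 5 -> HIT, frames=[5,4,2] (faults so far: 5)
  step 9: ref 2 -> HIT, frames=[5,4,2] (faults so far: 5)
  step 10: ref 3 -> FAULT, evict 2, frames=[5,4,3] (faults so far: 6)
  step 11: ref 1 -> FAULT, evict 5, frames=[1,4,3] (faults so far: 7)
  step 12: ref 3 -> HIT, frames=[1,4,3] (faults so far: 7)
  step 13: ref 1 -> HIT, frames=[1,4,3] (faults so far: 7)
  step 14: ref 4 -> HIT, frames=[1,4,3] (faults so far: 7)
  FIFO total faults: 7
--- LRU ---
  step 0: ref 6 -> FAULT, frames=[6,-,-] (faults so far: 1)
  step 1: ref 3 -> FAULT, frames=[6,3,-] (faults so far: 2)
  step 2: ref 6 -> HIT, frames=[6,3,-] (faults so far: 2)
  step 3: ref 6 -> HIT, frames=[6,3,-] (faults so far: 2)
  step 4: ref 6 -> HIT, frames=[6,3,-] (faults so far: 2)
  step 5: ref 2 -> FAULT, frames=[6,3,2] (faults so far: 3)
  step 6: ref 5 -> FAULT, evict 3, frames=[6,5,2] (faults so far: 4)
  step 7: ref 4 -> FAULT, evict 6, frames=[4,5,2] (faults so far: 5)
  step 8: ref 5 -> HIT, frames=[4,5,2] (faults so far: 5)
  step 9: ref 2 -> HIT, frames=[4,5,2] (faults so far: 5)
  step 10: ref 3 -> FAULT, evict 4, frames=[3,5,2] (faults so far: 6)
  step 11: ref 1 -> FAULT, evict 5, frames=[3,1,2] (faults so far: 7)
  step 12: ref 3 -> HIT, frames=[3,1,2] (faults so far: 7)
  step 13: ref 1 -> HIT, frames=[3,1,2] (faults so far: 7)
  step 14: ref 4 -> FAULT, evict 2, frames=[3,1,4] (faults so far: 8)
  LRU total faults: 8
--- Optimal ---
  step 0: ref 6 -> FAULT, frames=[6,-,-] (faults so far: 1)
  step 1: ref 3 -> FAULT, frames=[6,3,-] (faults so far: 2)
  step 2: ref 6 -> HIT, frames=[6,3,-] (faults so far: 2)
  step 3: ref 6 -> HIT, frames=[6,3,-] (faults so far: 2)
  step 4: ref 6 -> HIT, frames=[6,3,-] (faults so far: 2)
  step 5: ref 2 -> FAULT, frames=[6,3,2] (faults so far: 3)
  step 6: ref 5 -> FAULT, evict 6, frames=[5,3,2] (faults so far: 4)
  step 7: ref 4 -> FAULT, evict 3, frames=[5,4,2] (faults so far: 5)
  step 8: ref 5 -> HIT, frames=[5,4,2] (faults so far: 5)
  step 9: ref 2 -> HIT, frames=[5,4,2] (faults so far: 5)
  step 10: ref 3 -> FAULT, evict 2, frames=[5,4,3] (faults so far: 6)
  step 11: ref 1 -> FAULT, evict 5, frames=[1,4,3] (faults so far: 7)
  step 12: ref 3 -> HIT, frames=[1,4,3] (faults so far: 7)
  step 13: ref 1 -> HIT, frames=[1,4,3] (faults so far: 7)
  step 14: ref 4 -> HIT, frames=[1,4,3] (faults so far: 7)
  Optimal total faults: 7

Answer: 7 8 7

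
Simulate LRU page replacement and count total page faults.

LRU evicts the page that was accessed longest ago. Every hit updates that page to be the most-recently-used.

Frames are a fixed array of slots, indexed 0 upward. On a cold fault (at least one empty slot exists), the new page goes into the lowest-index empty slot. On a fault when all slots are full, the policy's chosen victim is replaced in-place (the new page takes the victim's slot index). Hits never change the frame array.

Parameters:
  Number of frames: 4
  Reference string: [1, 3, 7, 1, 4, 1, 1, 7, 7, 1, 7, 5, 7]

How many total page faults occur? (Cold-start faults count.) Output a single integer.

Step 0: ref 1 → FAULT, frames=[1,-,-,-]
Step 1: ref 3 → FAULT, frames=[1,3,-,-]
Step 2: ref 7 → FAULT, frames=[1,3,7,-]
Step 3: ref 1 → HIT, frames=[1,3,7,-]
Step 4: ref 4 → FAULT, frames=[1,3,7,4]
Step 5: ref 1 → HIT, frames=[1,3,7,4]
Step 6: ref 1 → HIT, frames=[1,3,7,4]
Step 7: ref 7 → HIT, frames=[1,3,7,4]
Step 8: ref 7 → HIT, frames=[1,3,7,4]
Step 9: ref 1 → HIT, frames=[1,3,7,4]
Step 10: ref 7 → HIT, frames=[1,3,7,4]
Step 11: ref 5 → FAULT (evict 3), frames=[1,5,7,4]
Step 12: ref 7 → HIT, frames=[1,5,7,4]
Total faults: 5

Answer: 5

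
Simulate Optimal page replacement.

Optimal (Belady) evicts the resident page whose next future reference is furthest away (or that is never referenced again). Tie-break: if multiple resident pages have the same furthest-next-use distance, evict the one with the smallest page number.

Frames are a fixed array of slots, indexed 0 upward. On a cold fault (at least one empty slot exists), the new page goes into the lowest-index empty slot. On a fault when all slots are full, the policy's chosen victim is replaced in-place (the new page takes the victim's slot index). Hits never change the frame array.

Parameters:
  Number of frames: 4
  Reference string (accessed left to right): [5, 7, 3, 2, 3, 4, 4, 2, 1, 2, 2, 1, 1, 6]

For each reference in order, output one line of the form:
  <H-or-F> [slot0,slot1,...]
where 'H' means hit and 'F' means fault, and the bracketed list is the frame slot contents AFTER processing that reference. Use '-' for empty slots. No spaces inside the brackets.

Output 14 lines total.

F [5,-,-,-]
F [5,7,-,-]
F [5,7,3,-]
F [5,7,3,2]
H [5,7,3,2]
F [5,7,4,2]
H [5,7,4,2]
H [5,7,4,2]
F [5,7,1,2]
H [5,7,1,2]
H [5,7,1,2]
H [5,7,1,2]
H [5,7,1,2]
F [5,7,6,2]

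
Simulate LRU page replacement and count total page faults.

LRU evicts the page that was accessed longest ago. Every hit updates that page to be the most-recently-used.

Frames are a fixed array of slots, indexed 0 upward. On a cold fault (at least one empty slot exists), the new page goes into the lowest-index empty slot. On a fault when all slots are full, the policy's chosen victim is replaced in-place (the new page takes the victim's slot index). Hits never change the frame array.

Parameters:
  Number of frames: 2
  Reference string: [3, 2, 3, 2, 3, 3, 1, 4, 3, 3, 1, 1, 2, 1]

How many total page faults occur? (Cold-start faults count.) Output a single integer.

Step 0: ref 3 → FAULT, frames=[3,-]
Step 1: ref 2 → FAULT, frames=[3,2]
Step 2: ref 3 → HIT, frames=[3,2]
Step 3: ref 2 → HIT, frames=[3,2]
Step 4: ref 3 → HIT, frames=[3,2]
Step 5: ref 3 → HIT, frames=[3,2]
Step 6: ref 1 → FAULT (evict 2), frames=[3,1]
Step 7: ref 4 → FAULT (evict 3), frames=[4,1]
Step 8: ref 3 → FAULT (evict 1), frames=[4,3]
Step 9: ref 3 → HIT, frames=[4,3]
Step 10: ref 1 → FAULT (evict 4), frames=[1,3]
Step 11: ref 1 → HIT, frames=[1,3]
Step 12: ref 2 → FAULT (evict 3), frames=[1,2]
Step 13: ref 1 → HIT, frames=[1,2]
Total faults: 7

Answer: 7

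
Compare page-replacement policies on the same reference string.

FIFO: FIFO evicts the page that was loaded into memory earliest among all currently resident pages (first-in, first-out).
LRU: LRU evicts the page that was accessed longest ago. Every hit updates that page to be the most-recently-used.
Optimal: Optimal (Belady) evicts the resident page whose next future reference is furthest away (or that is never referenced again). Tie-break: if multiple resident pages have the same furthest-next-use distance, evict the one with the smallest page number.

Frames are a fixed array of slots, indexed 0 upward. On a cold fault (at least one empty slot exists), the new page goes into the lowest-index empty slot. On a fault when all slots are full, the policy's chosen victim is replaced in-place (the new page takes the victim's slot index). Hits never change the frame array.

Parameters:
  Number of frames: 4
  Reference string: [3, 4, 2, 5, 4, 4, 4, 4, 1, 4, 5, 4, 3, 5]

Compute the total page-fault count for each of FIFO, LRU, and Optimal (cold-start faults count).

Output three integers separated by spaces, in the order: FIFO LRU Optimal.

--- FIFO ---
  step 0: ref 3 -> FAULT, frames=[3,-,-,-] (faults so far: 1)
  step 1: ref 4 -> FAULT, frames=[3,4,-,-] (faults so far: 2)
  step 2: ref 2 -> FAULT, frames=[3,4,2,-] (faults so far: 3)
  step 3: ref 5 -> FAULT, frames=[3,4,2,5] (faults so far: 4)
  step 4: ref 4 -> HIT, frames=[3,4,2,5] (faults so far: 4)
  step 5: ref 4 -> HIT, frames=[3,4,2,5] (faults so far: 4)
  step 6: ref 4 -> HIT, frames=[3,4,2,5] (faults so far: 4)
  step 7: ref 4 -> HIT, frames=[3,4,2,5] (faults so far: 4)
  step 8: ref 1 -> FAULT, evict 3, frames=[1,4,2,5] (faults so far: 5)
  step 9: ref 4 -> HIT, frames=[1,4,2,5] (faults so far: 5)
  step 10: ref 5 -> HIT, frames=[1,4,2,5] (faults so far: 5)
  step 11: ref 4 -> HIT, frames=[1,4,2,5] (faults so far: 5)
  step 12: ref 3 -> FAULT, evict 4, frames=[1,3,2,5] (faults so far: 6)
  step 13: ref 5 -> HIT, frames=[1,3,2,5] (faults so far: 6)
  FIFO total faults: 6
--- LRU ---
  step 0: ref 3 -> FAULT, frames=[3,-,-,-] (faults so far: 1)
  step 1: ref 4 -> FAULT, frames=[3,4,-,-] (faults so far: 2)
  step 2: ref 2 -> FAULT, frames=[3,4,2,-] (faults so far: 3)
  step 3: ref 5 -> FAULT, frames=[3,4,2,5] (faults so far: 4)
  step 4: ref 4 -> HIT, frames=[3,4,2,5] (faults so far: 4)
  step 5: ref 4 -> HIT, frames=[3,4,2,5] (faults so far: 4)
  step 6: ref 4 -> HIT, frames=[3,4,2,5] (faults so far: 4)
  step 7: ref 4 -> HIT, frames=[3,4,2,5] (faults so far: 4)
  step 8: ref 1 -> FAULT, evict 3, frames=[1,4,2,5] (faults so far: 5)
  step 9: ref 4 -> HIT, frames=[1,4,2,5] (faults so far: 5)
  step 10: ref 5 -> HIT, frames=[1,4,2,5] (faults so far: 5)
  step 11: ref 4 -> HIT, frames=[1,4,2,5] (faults so far: 5)
  step 12: ref 3 -> FAULT, evict 2, frames=[1,4,3,5] (faults so far: 6)
  step 13: ref 5 -> HIT, frames=[1,4,3,5] (faults so far: 6)
  LRU total faults: 6
--- Optimal ---
  step 0: ref 3 -> FAULT, frames=[3,-,-,-] (faults so far: 1)
  step 1: ref 4 -> FAULT, frames=[3,4,-,-] (faults so far: 2)
  step 2: ref 2 -> FAULT, frames=[3,4,2,-] (faults so far: 3)
  step 3: ref 5 -> FAULT, frames=[3,4,2,5] (faults so far: 4)
  step 4: ref 4 -> HIT, frames=[3,4,2,5] (faults so far: 4)
  step 5: ref 4 -> HIT, frames=[3,4,2,5] (faults so far: 4)
  step 6: ref 4 -> HIT, frames=[3,4,2,5] (faults so far: 4)
  step 7: ref 4 -> HIT, frames=[3,4,2,5] (faults so far: 4)
  step 8: ref 1 -> FAULT, evict 2, frames=[3,4,1,5] (faults so far: 5)
  step 9: ref 4 -> HIT, frames=[3,4,1,5] (faults so far: 5)
  step 10: ref 5 -> HIT, frames=[3,4,1,5] (faults so far: 5)
  step 11: ref 4 -> HIT, frames=[3,4,1,5] (faults so far: 5)
  step 12: ref 3 -> HIT, frames=[3,4,1,5] (faults so far: 5)
  step 13: ref 5 -> HIT, frames=[3,4,1,5] (faults so far: 5)
  Optimal total faults: 5

Answer: 6 6 5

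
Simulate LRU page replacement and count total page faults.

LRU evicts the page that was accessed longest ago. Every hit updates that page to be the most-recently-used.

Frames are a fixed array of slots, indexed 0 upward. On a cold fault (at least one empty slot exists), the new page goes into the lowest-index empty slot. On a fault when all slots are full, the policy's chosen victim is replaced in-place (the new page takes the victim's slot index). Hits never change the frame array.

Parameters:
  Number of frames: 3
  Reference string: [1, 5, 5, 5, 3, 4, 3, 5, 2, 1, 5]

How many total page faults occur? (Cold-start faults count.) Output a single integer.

Answer: 6

Derivation:
Step 0: ref 1 → FAULT, frames=[1,-,-]
Step 1: ref 5 → FAULT, frames=[1,5,-]
Step 2: ref 5 → HIT, frames=[1,5,-]
Step 3: ref 5 → HIT, frames=[1,5,-]
Step 4: ref 3 → FAULT, frames=[1,5,3]
Step 5: ref 4 → FAULT (evict 1), frames=[4,5,3]
Step 6: ref 3 → HIT, frames=[4,5,3]
Step 7: ref 5 → HIT, frames=[4,5,3]
Step 8: ref 2 → FAULT (evict 4), frames=[2,5,3]
Step 9: ref 1 → FAULT (evict 3), frames=[2,5,1]
Step 10: ref 5 → HIT, frames=[2,5,1]
Total faults: 6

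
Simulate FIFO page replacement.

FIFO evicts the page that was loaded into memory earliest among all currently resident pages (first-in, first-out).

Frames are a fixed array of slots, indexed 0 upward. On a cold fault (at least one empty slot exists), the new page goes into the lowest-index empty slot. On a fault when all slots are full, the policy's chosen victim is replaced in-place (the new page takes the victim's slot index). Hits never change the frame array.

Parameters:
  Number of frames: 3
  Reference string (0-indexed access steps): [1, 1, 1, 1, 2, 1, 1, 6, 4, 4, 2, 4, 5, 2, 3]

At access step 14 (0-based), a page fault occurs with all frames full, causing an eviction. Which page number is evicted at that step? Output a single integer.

Answer: 4

Derivation:
Step 0: ref 1 -> FAULT, frames=[1,-,-]
Step 1: ref 1 -> HIT, frames=[1,-,-]
Step 2: ref 1 -> HIT, frames=[1,-,-]
Step 3: ref 1 -> HIT, frames=[1,-,-]
Step 4: ref 2 -> FAULT, frames=[1,2,-]
Step 5: ref 1 -> HIT, frames=[1,2,-]
Step 6: ref 1 -> HIT, frames=[1,2,-]
Step 7: ref 6 -> FAULT, frames=[1,2,6]
Step 8: ref 4 -> FAULT, evict 1, frames=[4,2,6]
Step 9: ref 4 -> HIT, frames=[4,2,6]
Step 10: ref 2 -> HIT, frames=[4,2,6]
Step 11: ref 4 -> HIT, frames=[4,2,6]
Step 12: ref 5 -> FAULT, evict 2, frames=[4,5,6]
Step 13: ref 2 -> FAULT, evict 6, frames=[4,5,2]
Step 14: ref 3 -> FAULT, evict 4, frames=[3,5,2]
At step 14: evicted page 4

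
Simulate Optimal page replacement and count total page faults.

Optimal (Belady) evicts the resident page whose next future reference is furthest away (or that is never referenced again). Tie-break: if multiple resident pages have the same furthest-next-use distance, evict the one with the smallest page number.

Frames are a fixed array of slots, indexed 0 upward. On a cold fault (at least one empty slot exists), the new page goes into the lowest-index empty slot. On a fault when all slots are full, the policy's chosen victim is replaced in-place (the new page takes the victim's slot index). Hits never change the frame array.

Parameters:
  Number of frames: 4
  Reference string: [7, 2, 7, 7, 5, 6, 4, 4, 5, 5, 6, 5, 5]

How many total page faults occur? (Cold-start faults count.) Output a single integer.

Step 0: ref 7 → FAULT, frames=[7,-,-,-]
Step 1: ref 2 → FAULT, frames=[7,2,-,-]
Step 2: ref 7 → HIT, frames=[7,2,-,-]
Step 3: ref 7 → HIT, frames=[7,2,-,-]
Step 4: ref 5 → FAULT, frames=[7,2,5,-]
Step 5: ref 6 → FAULT, frames=[7,2,5,6]
Step 6: ref 4 → FAULT (evict 2), frames=[7,4,5,6]
Step 7: ref 4 → HIT, frames=[7,4,5,6]
Step 8: ref 5 → HIT, frames=[7,4,5,6]
Step 9: ref 5 → HIT, frames=[7,4,5,6]
Step 10: ref 6 → HIT, frames=[7,4,5,6]
Step 11: ref 5 → HIT, frames=[7,4,5,6]
Step 12: ref 5 → HIT, frames=[7,4,5,6]
Total faults: 5

Answer: 5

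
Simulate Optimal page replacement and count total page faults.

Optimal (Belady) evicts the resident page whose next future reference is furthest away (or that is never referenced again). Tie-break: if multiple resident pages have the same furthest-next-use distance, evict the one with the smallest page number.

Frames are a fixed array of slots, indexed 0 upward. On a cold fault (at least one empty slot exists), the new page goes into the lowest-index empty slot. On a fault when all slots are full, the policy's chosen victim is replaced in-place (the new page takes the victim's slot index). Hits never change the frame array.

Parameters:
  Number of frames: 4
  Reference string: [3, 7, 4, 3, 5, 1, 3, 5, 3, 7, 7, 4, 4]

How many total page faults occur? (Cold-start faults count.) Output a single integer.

Answer: 6

Derivation:
Step 0: ref 3 → FAULT, frames=[3,-,-,-]
Step 1: ref 7 → FAULT, frames=[3,7,-,-]
Step 2: ref 4 → FAULT, frames=[3,7,4,-]
Step 3: ref 3 → HIT, frames=[3,7,4,-]
Step 4: ref 5 → FAULT, frames=[3,7,4,5]
Step 5: ref 1 → FAULT (evict 4), frames=[3,7,1,5]
Step 6: ref 3 → HIT, frames=[3,7,1,5]
Step 7: ref 5 → HIT, frames=[3,7,1,5]
Step 8: ref 3 → HIT, frames=[3,7,1,5]
Step 9: ref 7 → HIT, frames=[3,7,1,5]
Step 10: ref 7 → HIT, frames=[3,7,1,5]
Step 11: ref 4 → FAULT (evict 1), frames=[3,7,4,5]
Step 12: ref 4 → HIT, frames=[3,7,4,5]
Total faults: 6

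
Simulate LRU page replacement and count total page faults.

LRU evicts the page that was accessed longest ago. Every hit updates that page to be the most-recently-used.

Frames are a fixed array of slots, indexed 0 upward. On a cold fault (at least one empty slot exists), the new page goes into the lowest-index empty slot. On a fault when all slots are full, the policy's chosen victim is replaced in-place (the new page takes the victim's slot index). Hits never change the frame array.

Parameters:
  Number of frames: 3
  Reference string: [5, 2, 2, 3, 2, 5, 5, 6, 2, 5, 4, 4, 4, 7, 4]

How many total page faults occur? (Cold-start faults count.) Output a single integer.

Step 0: ref 5 → FAULT, frames=[5,-,-]
Step 1: ref 2 → FAULT, frames=[5,2,-]
Step 2: ref 2 → HIT, frames=[5,2,-]
Step 3: ref 3 → FAULT, frames=[5,2,3]
Step 4: ref 2 → HIT, frames=[5,2,3]
Step 5: ref 5 → HIT, frames=[5,2,3]
Step 6: ref 5 → HIT, frames=[5,2,3]
Step 7: ref 6 → FAULT (evict 3), frames=[5,2,6]
Step 8: ref 2 → HIT, frames=[5,2,6]
Step 9: ref 5 → HIT, frames=[5,2,6]
Step 10: ref 4 → FAULT (evict 6), frames=[5,2,4]
Step 11: ref 4 → HIT, frames=[5,2,4]
Step 12: ref 4 → HIT, frames=[5,2,4]
Step 13: ref 7 → FAULT (evict 2), frames=[5,7,4]
Step 14: ref 4 → HIT, frames=[5,7,4]
Total faults: 6

Answer: 6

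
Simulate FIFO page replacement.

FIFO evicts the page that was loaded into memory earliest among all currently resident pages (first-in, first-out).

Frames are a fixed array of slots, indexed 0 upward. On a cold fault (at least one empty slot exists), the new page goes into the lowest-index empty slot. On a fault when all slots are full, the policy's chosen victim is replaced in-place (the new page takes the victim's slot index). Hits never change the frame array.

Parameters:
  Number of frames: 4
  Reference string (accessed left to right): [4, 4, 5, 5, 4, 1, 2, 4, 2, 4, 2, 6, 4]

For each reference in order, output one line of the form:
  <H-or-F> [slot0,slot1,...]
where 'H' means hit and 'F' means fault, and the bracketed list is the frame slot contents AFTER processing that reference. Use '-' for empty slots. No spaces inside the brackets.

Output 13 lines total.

F [4,-,-,-]
H [4,-,-,-]
F [4,5,-,-]
H [4,5,-,-]
H [4,5,-,-]
F [4,5,1,-]
F [4,5,1,2]
H [4,5,1,2]
H [4,5,1,2]
H [4,5,1,2]
H [4,5,1,2]
F [6,5,1,2]
F [6,4,1,2]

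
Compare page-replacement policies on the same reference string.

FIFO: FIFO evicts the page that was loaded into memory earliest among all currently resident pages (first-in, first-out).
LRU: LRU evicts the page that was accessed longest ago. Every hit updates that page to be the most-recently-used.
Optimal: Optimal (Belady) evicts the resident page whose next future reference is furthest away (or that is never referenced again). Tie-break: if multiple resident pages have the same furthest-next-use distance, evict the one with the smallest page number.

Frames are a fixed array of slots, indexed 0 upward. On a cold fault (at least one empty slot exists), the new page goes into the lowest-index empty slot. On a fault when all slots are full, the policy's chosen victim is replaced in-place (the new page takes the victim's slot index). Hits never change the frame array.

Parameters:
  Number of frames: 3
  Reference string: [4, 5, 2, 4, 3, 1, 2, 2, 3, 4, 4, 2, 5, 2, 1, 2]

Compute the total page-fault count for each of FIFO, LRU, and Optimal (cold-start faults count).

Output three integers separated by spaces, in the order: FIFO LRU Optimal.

--- FIFO ---
  step 0: ref 4 -> FAULT, frames=[4,-,-] (faults so far: 1)
  step 1: ref 5 -> FAULT, frames=[4,5,-] (faults so far: 2)
  step 2: ref 2 -> FAULT, frames=[4,5,2] (faults so far: 3)
  step 3: ref 4 -> HIT, frames=[4,5,2] (faults so far: 3)
  step 4: ref 3 -> FAULT, evict 4, frames=[3,5,2] (faults so far: 4)
  step 5: ref 1 -> FAULT, evict 5, frames=[3,1,2] (faults so far: 5)
  step 6: ref 2 -> HIT, frames=[3,1,2] (faults so far: 5)
  step 7: ref 2 -> HIT, frames=[3,1,2] (faults so far: 5)
  step 8: ref 3 -> HIT, frames=[3,1,2] (faults so far: 5)
  step 9: ref 4 -> FAULT, evict 2, frames=[3,1,4] (faults so far: 6)
  step 10: ref 4 -> HIT, frames=[3,1,4] (faults so far: 6)
  step 11: ref 2 -> FAULT, evict 3, frames=[2,1,4] (faults so far: 7)
  step 12: ref 5 -> FAULT, evict 1, frames=[2,5,4] (faults so far: 8)
  step 13: ref 2 -> HIT, frames=[2,5,4] (faults so far: 8)
  step 14: ref 1 -> FAULT, evict 4, frames=[2,5,1] (faults so far: 9)
  step 15: ref 2 -> HIT, frames=[2,5,1] (faults so far: 9)
  FIFO total faults: 9
--- LRU ---
  step 0: ref 4 -> FAULT, frames=[4,-,-] (faults so far: 1)
  step 1: ref 5 -> FAULT, frames=[4,5,-] (faults so far: 2)
  step 2: ref 2 -> FAULT, frames=[4,5,2] (faults so far: 3)
  step 3: ref 4 -> HIT, frames=[4,5,2] (faults so far: 3)
  step 4: ref 3 -> FAULT, evict 5, frames=[4,3,2] (faults so far: 4)
  step 5: ref 1 -> FAULT, evict 2, frames=[4,3,1] (faults so far: 5)
  step 6: ref 2 -> FAULT, evict 4, frames=[2,3,1] (faults so far: 6)
  step 7: ref 2 -> HIT, frames=[2,3,1] (faults so far: 6)
  step 8: ref 3 -> HIT, frames=[2,3,1] (faults so far: 6)
  step 9: ref 4 -> FAULT, evict 1, frames=[2,3,4] (faults so far: 7)
  step 10: ref 4 -> HIT, frames=[2,3,4] (faults so far: 7)
  step 11: ref 2 -> HIT, frames=[2,3,4] (faults so far: 7)
  step 12: ref 5 -> FAULT, evict 3, frames=[2,5,4] (faults so far: 8)
  step 13: ref 2 -> HIT, frames=[2,5,4] (faults so far: 8)
  step 14: ref 1 -> FAULT, evict 4, frames=[2,5,1] (faults so far: 9)
  step 15: ref 2 -> HIT, frames=[2,5,1] (faults so far: 9)
  LRU total faults: 9
--- Optimal ---
  step 0: ref 4 -> FAULT, frames=[4,-,-] (faults so far: 1)
  step 1: ref 5 -> FAULT, frames=[4,5,-] (faults so far: 2)
  step 2: ref 2 -> FAULT, frames=[4,5,2] (faults so far: 3)
  step 3: ref 4 -> HIT, frames=[4,5,2] (faults so far: 3)
  step 4: ref 3 -> FAULT, evict 5, frames=[4,3,2] (faults so far: 4)
  step 5: ref 1 -> FAULT, evict 4, frames=[1,3,2] (faults so far: 5)
  step 6: ref 2 -> HIT, frames=[1,3,2] (faults so far: 5)
  step 7: ref 2 -> HIT, frames=[1,3,2] (faults so far: 5)
  step 8: ref 3 -> HIT, frames=[1,3,2] (faults so far: 5)
  step 9: ref 4 -> FAULT, evict 3, frames=[1,4,2] (faults so far: 6)
  step 10: ref 4 -> HIT, frames=[1,4,2] (faults so far: 6)
  step 11: ref 2 -> HIT, frames=[1,4,2] (faults so far: 6)
  step 12: ref 5 -> FAULT, evict 4, frames=[1,5,2] (faults so far: 7)
  step 13: ref 2 -> HIT, frames=[1,5,2] (faults so far: 7)
  step 14: ref 1 -> HIT, frames=[1,5,2] (faults so far: 7)
  step 15: ref 2 -> HIT, frames=[1,5,2] (faults so far: 7)
  Optimal total faults: 7

Answer: 9 9 7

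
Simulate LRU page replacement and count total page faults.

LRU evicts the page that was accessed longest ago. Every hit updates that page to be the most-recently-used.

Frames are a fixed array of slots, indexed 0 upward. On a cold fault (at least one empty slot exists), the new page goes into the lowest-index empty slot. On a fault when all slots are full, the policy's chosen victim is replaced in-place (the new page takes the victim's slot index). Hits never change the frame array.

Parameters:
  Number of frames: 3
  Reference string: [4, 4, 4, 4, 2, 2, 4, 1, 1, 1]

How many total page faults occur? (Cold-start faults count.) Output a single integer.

Answer: 3

Derivation:
Step 0: ref 4 → FAULT, frames=[4,-,-]
Step 1: ref 4 → HIT, frames=[4,-,-]
Step 2: ref 4 → HIT, frames=[4,-,-]
Step 3: ref 4 → HIT, frames=[4,-,-]
Step 4: ref 2 → FAULT, frames=[4,2,-]
Step 5: ref 2 → HIT, frames=[4,2,-]
Step 6: ref 4 → HIT, frames=[4,2,-]
Step 7: ref 1 → FAULT, frames=[4,2,1]
Step 8: ref 1 → HIT, frames=[4,2,1]
Step 9: ref 1 → HIT, frames=[4,2,1]
Total faults: 3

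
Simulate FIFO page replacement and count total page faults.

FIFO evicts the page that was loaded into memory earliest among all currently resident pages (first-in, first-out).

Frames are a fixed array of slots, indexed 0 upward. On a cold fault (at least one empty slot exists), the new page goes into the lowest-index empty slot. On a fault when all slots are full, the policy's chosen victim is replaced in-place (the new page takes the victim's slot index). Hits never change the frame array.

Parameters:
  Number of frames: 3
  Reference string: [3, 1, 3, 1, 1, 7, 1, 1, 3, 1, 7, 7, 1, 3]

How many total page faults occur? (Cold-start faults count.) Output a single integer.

Step 0: ref 3 → FAULT, frames=[3,-,-]
Step 1: ref 1 → FAULT, frames=[3,1,-]
Step 2: ref 3 → HIT, frames=[3,1,-]
Step 3: ref 1 → HIT, frames=[3,1,-]
Step 4: ref 1 → HIT, frames=[3,1,-]
Step 5: ref 7 → FAULT, frames=[3,1,7]
Step 6: ref 1 → HIT, frames=[3,1,7]
Step 7: ref 1 → HIT, frames=[3,1,7]
Step 8: ref 3 → HIT, frames=[3,1,7]
Step 9: ref 1 → HIT, frames=[3,1,7]
Step 10: ref 7 → HIT, frames=[3,1,7]
Step 11: ref 7 → HIT, frames=[3,1,7]
Step 12: ref 1 → HIT, frames=[3,1,7]
Step 13: ref 3 → HIT, frames=[3,1,7]
Total faults: 3

Answer: 3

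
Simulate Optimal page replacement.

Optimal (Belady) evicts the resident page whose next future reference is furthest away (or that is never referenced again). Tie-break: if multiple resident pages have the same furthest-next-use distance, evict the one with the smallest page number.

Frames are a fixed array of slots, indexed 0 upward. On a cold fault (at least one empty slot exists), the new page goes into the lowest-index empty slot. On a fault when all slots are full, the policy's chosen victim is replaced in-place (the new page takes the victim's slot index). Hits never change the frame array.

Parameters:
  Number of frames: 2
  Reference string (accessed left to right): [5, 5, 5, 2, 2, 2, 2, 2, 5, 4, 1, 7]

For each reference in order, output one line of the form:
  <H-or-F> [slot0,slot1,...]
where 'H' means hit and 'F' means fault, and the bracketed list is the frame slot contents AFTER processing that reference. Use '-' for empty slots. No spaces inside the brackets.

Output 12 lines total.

F [5,-]
H [5,-]
H [5,-]
F [5,2]
H [5,2]
H [5,2]
H [5,2]
H [5,2]
H [5,2]
F [5,4]
F [5,1]
F [5,7]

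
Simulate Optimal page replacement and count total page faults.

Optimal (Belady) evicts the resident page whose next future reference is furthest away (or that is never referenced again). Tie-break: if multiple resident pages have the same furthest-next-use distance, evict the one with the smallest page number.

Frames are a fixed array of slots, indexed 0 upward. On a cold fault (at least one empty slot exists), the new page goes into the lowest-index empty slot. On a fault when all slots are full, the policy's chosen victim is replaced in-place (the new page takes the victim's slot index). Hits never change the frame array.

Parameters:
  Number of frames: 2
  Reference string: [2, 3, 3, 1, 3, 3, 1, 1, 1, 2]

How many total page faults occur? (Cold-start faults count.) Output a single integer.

Step 0: ref 2 → FAULT, frames=[2,-]
Step 1: ref 3 → FAULT, frames=[2,3]
Step 2: ref 3 → HIT, frames=[2,3]
Step 3: ref 1 → FAULT (evict 2), frames=[1,3]
Step 4: ref 3 → HIT, frames=[1,3]
Step 5: ref 3 → HIT, frames=[1,3]
Step 6: ref 1 → HIT, frames=[1,3]
Step 7: ref 1 → HIT, frames=[1,3]
Step 8: ref 1 → HIT, frames=[1,3]
Step 9: ref 2 → FAULT (evict 1), frames=[2,3]
Total faults: 4

Answer: 4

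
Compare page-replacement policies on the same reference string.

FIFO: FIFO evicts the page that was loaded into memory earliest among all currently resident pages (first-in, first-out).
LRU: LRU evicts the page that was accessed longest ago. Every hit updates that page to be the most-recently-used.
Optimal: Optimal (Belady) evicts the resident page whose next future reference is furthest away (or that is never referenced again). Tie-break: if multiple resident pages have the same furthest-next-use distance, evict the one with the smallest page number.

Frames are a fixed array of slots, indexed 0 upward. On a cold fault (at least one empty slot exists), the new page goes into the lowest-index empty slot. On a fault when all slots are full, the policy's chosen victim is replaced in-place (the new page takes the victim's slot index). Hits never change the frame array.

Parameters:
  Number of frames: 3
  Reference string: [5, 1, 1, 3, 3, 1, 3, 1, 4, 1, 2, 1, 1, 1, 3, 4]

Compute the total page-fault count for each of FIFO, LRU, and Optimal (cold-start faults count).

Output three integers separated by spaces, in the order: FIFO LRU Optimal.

Answer: 8 7 6

Derivation:
--- FIFO ---
  step 0: ref 5 -> FAULT, frames=[5,-,-] (faults so far: 1)
  step 1: ref 1 -> FAULT, frames=[5,1,-] (faults so far: 2)
  step 2: ref 1 -> HIT, frames=[5,1,-] (faults so far: 2)
  step 3: ref 3 -> FAULT, frames=[5,1,3] (faults so far: 3)
  step 4: ref 3 -> HIT, frames=[5,1,3] (faults so far: 3)
  step 5: ref 1 -> HIT, frames=[5,1,3] (faults so far: 3)
  step 6: ref 3 -> HIT, frames=[5,1,3] (faults so far: 3)
  step 7: ref 1 -> HIT, frames=[5,1,3] (faults so far: 3)
  step 8: ref 4 -> FAULT, evict 5, frames=[4,1,3] (faults so far: 4)
  step 9: ref 1 -> HIT, frames=[4,1,3] (faults so far: 4)
  step 10: ref 2 -> FAULT, evict 1, frames=[4,2,3] (faults so far: 5)
  step 11: ref 1 -> FAULT, evict 3, frames=[4,2,1] (faults so far: 6)
  step 12: ref 1 -> HIT, frames=[4,2,1] (faults so far: 6)
  step 13: ref 1 -> HIT, frames=[4,2,1] (faults so far: 6)
  step 14: ref 3 -> FAULT, evict 4, frames=[3,2,1] (faults so far: 7)
  step 15: ref 4 -> FAULT, evict 2, frames=[3,4,1] (faults so far: 8)
  FIFO total faults: 8
--- LRU ---
  step 0: ref 5 -> FAULT, frames=[5,-,-] (faults so far: 1)
  step 1: ref 1 -> FAULT, frames=[5,1,-] (faults so far: 2)
  step 2: ref 1 -> HIT, frames=[5,1,-] (faults so far: 2)
  step 3: ref 3 -> FAULT, frames=[5,1,3] (faults so far: 3)
  step 4: ref 3 -> HIT, frames=[5,1,3] (faults so far: 3)
  step 5: ref 1 -> HIT, frames=[5,1,3] (faults so far: 3)
  step 6: ref 3 -> HIT, frames=[5,1,3] (faults so far: 3)
  step 7: ref 1 -> HIT, frames=[5,1,3] (faults so far: 3)
  step 8: ref 4 -> FAULT, evict 5, frames=[4,1,3] (faults so far: 4)
  step 9: ref 1 -> HIT, frames=[4,1,3] (faults so far: 4)
  step 10: ref 2 -> FAULT, evict 3, frames=[4,1,2] (faults so far: 5)
  step 11: ref 1 -> HIT, frames=[4,1,2] (faults so far: 5)
  step 12: ref 1 -> HIT, frames=[4,1,2] (faults so far: 5)
  step 13: ref 1 -> HIT, frames=[4,1,2] (faults so far: 5)
  step 14: ref 3 -> FAULT, evict 4, frames=[3,1,2] (faults so far: 6)
  step 15: ref 4 -> FAULT, evict 2, frames=[3,1,4] (faults so far: 7)
  LRU total faults: 7
--- Optimal ---
  step 0: ref 5 -> FAULT, frames=[5,-,-] (faults so far: 1)
  step 1: ref 1 -> FAULT, frames=[5,1,-] (faults so far: 2)
  step 2: ref 1 -> HIT, frames=[5,1,-] (faults so far: 2)
  step 3: ref 3 -> FAULT, frames=[5,1,3] (faults so far: 3)
  step 4: ref 3 -> HIT, frames=[5,1,3] (faults so far: 3)
  step 5: ref 1 -> HIT, frames=[5,1,3] (faults so far: 3)
  step 6: ref 3 -> HIT, frames=[5,1,3] (faults so far: 3)
  step 7: ref 1 -> HIT, frames=[5,1,3] (faults so far: 3)
  step 8: ref 4 -> FAULT, evict 5, frames=[4,1,3] (faults so far: 4)
  step 9: ref 1 -> HIT, frames=[4,1,3] (faults so far: 4)
  step 10: ref 2 -> FAULT, evict 4, frames=[2,1,3] (faults so far: 5)
  step 11: ref 1 -> HIT, frames=[2,1,3] (faults so far: 5)
  step 12: ref 1 -> HIT, frames=[2,1,3] (faults so far: 5)
  step 13: ref 1 -> HIT, frames=[2,1,3] (faults so far: 5)
  step 14: ref 3 -> HIT, frames=[2,1,3] (faults so far: 5)
  step 15: ref 4 -> FAULT, evict 1, frames=[2,4,3] (faults so far: 6)
  Optimal total faults: 6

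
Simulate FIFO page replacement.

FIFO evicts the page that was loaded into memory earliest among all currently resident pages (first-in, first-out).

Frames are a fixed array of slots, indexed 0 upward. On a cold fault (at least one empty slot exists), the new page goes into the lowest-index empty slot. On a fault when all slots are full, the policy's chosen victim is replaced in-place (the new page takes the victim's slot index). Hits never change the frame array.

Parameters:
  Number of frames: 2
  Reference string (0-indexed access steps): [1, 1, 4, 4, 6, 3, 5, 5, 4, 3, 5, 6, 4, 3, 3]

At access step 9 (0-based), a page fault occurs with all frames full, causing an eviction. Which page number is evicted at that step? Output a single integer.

Answer: 5

Derivation:
Step 0: ref 1 -> FAULT, frames=[1,-]
Step 1: ref 1 -> HIT, frames=[1,-]
Step 2: ref 4 -> FAULT, frames=[1,4]
Step 3: ref 4 -> HIT, frames=[1,4]
Step 4: ref 6 -> FAULT, evict 1, frames=[6,4]
Step 5: ref 3 -> FAULT, evict 4, frames=[6,3]
Step 6: ref 5 -> FAULT, evict 6, frames=[5,3]
Step 7: ref 5 -> HIT, frames=[5,3]
Step 8: ref 4 -> FAULT, evict 3, frames=[5,4]
Step 9: ref 3 -> FAULT, evict 5, frames=[3,4]
At step 9: evicted page 5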